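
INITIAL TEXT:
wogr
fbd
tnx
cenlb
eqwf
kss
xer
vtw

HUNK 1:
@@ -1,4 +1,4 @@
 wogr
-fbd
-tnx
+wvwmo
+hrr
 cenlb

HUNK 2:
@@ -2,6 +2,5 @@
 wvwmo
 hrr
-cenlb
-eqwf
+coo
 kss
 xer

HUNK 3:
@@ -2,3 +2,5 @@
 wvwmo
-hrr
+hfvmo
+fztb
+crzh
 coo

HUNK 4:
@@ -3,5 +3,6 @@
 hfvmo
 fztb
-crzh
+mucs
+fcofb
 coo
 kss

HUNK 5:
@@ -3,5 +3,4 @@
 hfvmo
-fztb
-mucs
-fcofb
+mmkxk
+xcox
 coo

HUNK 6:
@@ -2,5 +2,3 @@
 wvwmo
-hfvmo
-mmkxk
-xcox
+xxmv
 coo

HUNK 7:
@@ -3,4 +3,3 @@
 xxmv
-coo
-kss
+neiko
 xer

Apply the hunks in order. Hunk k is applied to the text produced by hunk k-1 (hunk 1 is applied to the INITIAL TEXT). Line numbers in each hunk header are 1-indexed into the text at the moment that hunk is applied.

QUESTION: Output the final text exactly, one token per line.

Answer: wogr
wvwmo
xxmv
neiko
xer
vtw

Derivation:
Hunk 1: at line 1 remove [fbd,tnx] add [wvwmo,hrr] -> 8 lines: wogr wvwmo hrr cenlb eqwf kss xer vtw
Hunk 2: at line 2 remove [cenlb,eqwf] add [coo] -> 7 lines: wogr wvwmo hrr coo kss xer vtw
Hunk 3: at line 2 remove [hrr] add [hfvmo,fztb,crzh] -> 9 lines: wogr wvwmo hfvmo fztb crzh coo kss xer vtw
Hunk 4: at line 3 remove [crzh] add [mucs,fcofb] -> 10 lines: wogr wvwmo hfvmo fztb mucs fcofb coo kss xer vtw
Hunk 5: at line 3 remove [fztb,mucs,fcofb] add [mmkxk,xcox] -> 9 lines: wogr wvwmo hfvmo mmkxk xcox coo kss xer vtw
Hunk 6: at line 2 remove [hfvmo,mmkxk,xcox] add [xxmv] -> 7 lines: wogr wvwmo xxmv coo kss xer vtw
Hunk 7: at line 3 remove [coo,kss] add [neiko] -> 6 lines: wogr wvwmo xxmv neiko xer vtw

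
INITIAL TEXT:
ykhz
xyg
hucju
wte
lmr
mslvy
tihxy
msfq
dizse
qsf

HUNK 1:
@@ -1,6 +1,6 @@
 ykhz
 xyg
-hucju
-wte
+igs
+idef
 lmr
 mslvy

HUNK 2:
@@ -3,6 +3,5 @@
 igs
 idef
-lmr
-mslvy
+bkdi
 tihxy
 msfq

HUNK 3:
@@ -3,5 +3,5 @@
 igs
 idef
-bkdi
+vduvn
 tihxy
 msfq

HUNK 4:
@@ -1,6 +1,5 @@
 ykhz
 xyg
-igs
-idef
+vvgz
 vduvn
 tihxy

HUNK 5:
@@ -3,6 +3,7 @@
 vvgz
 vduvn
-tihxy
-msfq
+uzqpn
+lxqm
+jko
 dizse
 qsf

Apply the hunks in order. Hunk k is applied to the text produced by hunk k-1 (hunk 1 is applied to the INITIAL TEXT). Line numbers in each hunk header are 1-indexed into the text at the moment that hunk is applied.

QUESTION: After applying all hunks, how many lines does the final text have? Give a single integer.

Hunk 1: at line 1 remove [hucju,wte] add [igs,idef] -> 10 lines: ykhz xyg igs idef lmr mslvy tihxy msfq dizse qsf
Hunk 2: at line 3 remove [lmr,mslvy] add [bkdi] -> 9 lines: ykhz xyg igs idef bkdi tihxy msfq dizse qsf
Hunk 3: at line 3 remove [bkdi] add [vduvn] -> 9 lines: ykhz xyg igs idef vduvn tihxy msfq dizse qsf
Hunk 4: at line 1 remove [igs,idef] add [vvgz] -> 8 lines: ykhz xyg vvgz vduvn tihxy msfq dizse qsf
Hunk 5: at line 3 remove [tihxy,msfq] add [uzqpn,lxqm,jko] -> 9 lines: ykhz xyg vvgz vduvn uzqpn lxqm jko dizse qsf
Final line count: 9

Answer: 9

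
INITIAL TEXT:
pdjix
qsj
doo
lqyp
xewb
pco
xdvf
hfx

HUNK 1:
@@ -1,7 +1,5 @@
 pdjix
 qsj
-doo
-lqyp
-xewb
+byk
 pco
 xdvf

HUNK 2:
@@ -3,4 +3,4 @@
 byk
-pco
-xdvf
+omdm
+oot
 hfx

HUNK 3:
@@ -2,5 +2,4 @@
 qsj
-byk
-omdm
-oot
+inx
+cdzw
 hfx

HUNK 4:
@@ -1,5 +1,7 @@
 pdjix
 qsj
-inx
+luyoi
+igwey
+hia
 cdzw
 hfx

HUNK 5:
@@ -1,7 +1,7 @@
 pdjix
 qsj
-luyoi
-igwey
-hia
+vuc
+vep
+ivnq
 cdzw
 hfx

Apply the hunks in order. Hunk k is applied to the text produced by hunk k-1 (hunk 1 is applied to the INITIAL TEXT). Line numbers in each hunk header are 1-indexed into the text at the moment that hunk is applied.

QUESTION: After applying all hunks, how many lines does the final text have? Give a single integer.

Answer: 7

Derivation:
Hunk 1: at line 1 remove [doo,lqyp,xewb] add [byk] -> 6 lines: pdjix qsj byk pco xdvf hfx
Hunk 2: at line 3 remove [pco,xdvf] add [omdm,oot] -> 6 lines: pdjix qsj byk omdm oot hfx
Hunk 3: at line 2 remove [byk,omdm,oot] add [inx,cdzw] -> 5 lines: pdjix qsj inx cdzw hfx
Hunk 4: at line 1 remove [inx] add [luyoi,igwey,hia] -> 7 lines: pdjix qsj luyoi igwey hia cdzw hfx
Hunk 5: at line 1 remove [luyoi,igwey,hia] add [vuc,vep,ivnq] -> 7 lines: pdjix qsj vuc vep ivnq cdzw hfx
Final line count: 7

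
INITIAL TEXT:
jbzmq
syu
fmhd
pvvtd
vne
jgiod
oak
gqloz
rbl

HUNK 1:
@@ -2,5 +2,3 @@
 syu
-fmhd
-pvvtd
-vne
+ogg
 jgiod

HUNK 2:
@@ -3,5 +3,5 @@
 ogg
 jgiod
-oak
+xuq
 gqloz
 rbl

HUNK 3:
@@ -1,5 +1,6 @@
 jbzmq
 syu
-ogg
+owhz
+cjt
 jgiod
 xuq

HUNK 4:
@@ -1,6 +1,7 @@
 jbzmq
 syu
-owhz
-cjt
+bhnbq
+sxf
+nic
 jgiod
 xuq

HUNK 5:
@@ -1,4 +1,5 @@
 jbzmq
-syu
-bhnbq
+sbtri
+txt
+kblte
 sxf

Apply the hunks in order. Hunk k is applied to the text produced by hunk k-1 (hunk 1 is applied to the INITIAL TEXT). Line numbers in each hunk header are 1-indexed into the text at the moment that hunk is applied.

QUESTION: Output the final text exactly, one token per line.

Hunk 1: at line 2 remove [fmhd,pvvtd,vne] add [ogg] -> 7 lines: jbzmq syu ogg jgiod oak gqloz rbl
Hunk 2: at line 3 remove [oak] add [xuq] -> 7 lines: jbzmq syu ogg jgiod xuq gqloz rbl
Hunk 3: at line 1 remove [ogg] add [owhz,cjt] -> 8 lines: jbzmq syu owhz cjt jgiod xuq gqloz rbl
Hunk 4: at line 1 remove [owhz,cjt] add [bhnbq,sxf,nic] -> 9 lines: jbzmq syu bhnbq sxf nic jgiod xuq gqloz rbl
Hunk 5: at line 1 remove [syu,bhnbq] add [sbtri,txt,kblte] -> 10 lines: jbzmq sbtri txt kblte sxf nic jgiod xuq gqloz rbl

Answer: jbzmq
sbtri
txt
kblte
sxf
nic
jgiod
xuq
gqloz
rbl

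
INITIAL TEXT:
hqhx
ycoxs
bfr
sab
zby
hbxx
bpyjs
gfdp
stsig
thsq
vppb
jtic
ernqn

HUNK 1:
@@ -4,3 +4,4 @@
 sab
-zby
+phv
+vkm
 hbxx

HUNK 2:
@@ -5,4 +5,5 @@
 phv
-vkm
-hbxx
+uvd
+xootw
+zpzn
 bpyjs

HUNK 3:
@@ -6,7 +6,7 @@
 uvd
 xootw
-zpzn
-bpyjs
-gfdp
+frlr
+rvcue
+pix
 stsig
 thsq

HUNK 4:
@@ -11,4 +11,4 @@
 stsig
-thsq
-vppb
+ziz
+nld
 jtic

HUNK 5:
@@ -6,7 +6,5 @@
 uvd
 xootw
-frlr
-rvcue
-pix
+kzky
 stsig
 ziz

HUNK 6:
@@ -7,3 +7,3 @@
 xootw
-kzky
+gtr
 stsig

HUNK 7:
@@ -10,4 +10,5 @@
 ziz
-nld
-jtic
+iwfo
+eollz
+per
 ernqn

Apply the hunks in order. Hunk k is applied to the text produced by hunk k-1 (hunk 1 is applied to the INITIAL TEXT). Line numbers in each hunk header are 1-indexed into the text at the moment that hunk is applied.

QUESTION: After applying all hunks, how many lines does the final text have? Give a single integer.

Answer: 14

Derivation:
Hunk 1: at line 4 remove [zby] add [phv,vkm] -> 14 lines: hqhx ycoxs bfr sab phv vkm hbxx bpyjs gfdp stsig thsq vppb jtic ernqn
Hunk 2: at line 5 remove [vkm,hbxx] add [uvd,xootw,zpzn] -> 15 lines: hqhx ycoxs bfr sab phv uvd xootw zpzn bpyjs gfdp stsig thsq vppb jtic ernqn
Hunk 3: at line 6 remove [zpzn,bpyjs,gfdp] add [frlr,rvcue,pix] -> 15 lines: hqhx ycoxs bfr sab phv uvd xootw frlr rvcue pix stsig thsq vppb jtic ernqn
Hunk 4: at line 11 remove [thsq,vppb] add [ziz,nld] -> 15 lines: hqhx ycoxs bfr sab phv uvd xootw frlr rvcue pix stsig ziz nld jtic ernqn
Hunk 5: at line 6 remove [frlr,rvcue,pix] add [kzky] -> 13 lines: hqhx ycoxs bfr sab phv uvd xootw kzky stsig ziz nld jtic ernqn
Hunk 6: at line 7 remove [kzky] add [gtr] -> 13 lines: hqhx ycoxs bfr sab phv uvd xootw gtr stsig ziz nld jtic ernqn
Hunk 7: at line 10 remove [nld,jtic] add [iwfo,eollz,per] -> 14 lines: hqhx ycoxs bfr sab phv uvd xootw gtr stsig ziz iwfo eollz per ernqn
Final line count: 14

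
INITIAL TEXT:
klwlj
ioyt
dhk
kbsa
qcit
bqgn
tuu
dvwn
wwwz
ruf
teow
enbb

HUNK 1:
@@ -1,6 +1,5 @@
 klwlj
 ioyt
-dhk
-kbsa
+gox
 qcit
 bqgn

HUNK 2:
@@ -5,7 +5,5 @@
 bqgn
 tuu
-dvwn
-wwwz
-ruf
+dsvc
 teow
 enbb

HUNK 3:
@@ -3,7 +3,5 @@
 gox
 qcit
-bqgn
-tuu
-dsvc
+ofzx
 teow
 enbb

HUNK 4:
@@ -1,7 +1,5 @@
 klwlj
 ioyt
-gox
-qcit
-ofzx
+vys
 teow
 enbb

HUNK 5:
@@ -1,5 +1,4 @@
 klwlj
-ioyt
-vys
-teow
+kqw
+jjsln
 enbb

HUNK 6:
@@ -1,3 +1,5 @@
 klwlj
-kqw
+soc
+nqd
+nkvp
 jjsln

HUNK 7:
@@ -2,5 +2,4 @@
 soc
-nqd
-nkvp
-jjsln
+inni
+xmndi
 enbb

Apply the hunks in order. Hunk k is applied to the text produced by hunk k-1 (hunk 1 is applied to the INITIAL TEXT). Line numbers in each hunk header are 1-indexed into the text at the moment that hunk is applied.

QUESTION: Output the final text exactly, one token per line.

Answer: klwlj
soc
inni
xmndi
enbb

Derivation:
Hunk 1: at line 1 remove [dhk,kbsa] add [gox] -> 11 lines: klwlj ioyt gox qcit bqgn tuu dvwn wwwz ruf teow enbb
Hunk 2: at line 5 remove [dvwn,wwwz,ruf] add [dsvc] -> 9 lines: klwlj ioyt gox qcit bqgn tuu dsvc teow enbb
Hunk 3: at line 3 remove [bqgn,tuu,dsvc] add [ofzx] -> 7 lines: klwlj ioyt gox qcit ofzx teow enbb
Hunk 4: at line 1 remove [gox,qcit,ofzx] add [vys] -> 5 lines: klwlj ioyt vys teow enbb
Hunk 5: at line 1 remove [ioyt,vys,teow] add [kqw,jjsln] -> 4 lines: klwlj kqw jjsln enbb
Hunk 6: at line 1 remove [kqw] add [soc,nqd,nkvp] -> 6 lines: klwlj soc nqd nkvp jjsln enbb
Hunk 7: at line 2 remove [nqd,nkvp,jjsln] add [inni,xmndi] -> 5 lines: klwlj soc inni xmndi enbb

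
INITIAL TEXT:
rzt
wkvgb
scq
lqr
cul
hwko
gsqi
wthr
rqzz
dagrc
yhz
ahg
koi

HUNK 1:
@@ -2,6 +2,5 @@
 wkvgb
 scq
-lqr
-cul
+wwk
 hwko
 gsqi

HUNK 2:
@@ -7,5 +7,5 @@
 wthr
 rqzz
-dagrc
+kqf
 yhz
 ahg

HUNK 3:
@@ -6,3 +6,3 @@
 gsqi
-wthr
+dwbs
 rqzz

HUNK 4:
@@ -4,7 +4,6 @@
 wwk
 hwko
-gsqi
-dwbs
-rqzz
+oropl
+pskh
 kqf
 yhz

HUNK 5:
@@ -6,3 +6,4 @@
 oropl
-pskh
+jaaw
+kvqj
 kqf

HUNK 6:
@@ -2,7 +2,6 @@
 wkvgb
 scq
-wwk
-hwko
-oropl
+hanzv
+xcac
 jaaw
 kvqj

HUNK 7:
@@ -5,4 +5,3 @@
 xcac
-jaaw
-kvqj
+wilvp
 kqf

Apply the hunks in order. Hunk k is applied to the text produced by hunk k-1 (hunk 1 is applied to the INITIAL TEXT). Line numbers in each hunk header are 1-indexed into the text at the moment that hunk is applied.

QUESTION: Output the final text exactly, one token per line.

Answer: rzt
wkvgb
scq
hanzv
xcac
wilvp
kqf
yhz
ahg
koi

Derivation:
Hunk 1: at line 2 remove [lqr,cul] add [wwk] -> 12 lines: rzt wkvgb scq wwk hwko gsqi wthr rqzz dagrc yhz ahg koi
Hunk 2: at line 7 remove [dagrc] add [kqf] -> 12 lines: rzt wkvgb scq wwk hwko gsqi wthr rqzz kqf yhz ahg koi
Hunk 3: at line 6 remove [wthr] add [dwbs] -> 12 lines: rzt wkvgb scq wwk hwko gsqi dwbs rqzz kqf yhz ahg koi
Hunk 4: at line 4 remove [gsqi,dwbs,rqzz] add [oropl,pskh] -> 11 lines: rzt wkvgb scq wwk hwko oropl pskh kqf yhz ahg koi
Hunk 5: at line 6 remove [pskh] add [jaaw,kvqj] -> 12 lines: rzt wkvgb scq wwk hwko oropl jaaw kvqj kqf yhz ahg koi
Hunk 6: at line 2 remove [wwk,hwko,oropl] add [hanzv,xcac] -> 11 lines: rzt wkvgb scq hanzv xcac jaaw kvqj kqf yhz ahg koi
Hunk 7: at line 5 remove [jaaw,kvqj] add [wilvp] -> 10 lines: rzt wkvgb scq hanzv xcac wilvp kqf yhz ahg koi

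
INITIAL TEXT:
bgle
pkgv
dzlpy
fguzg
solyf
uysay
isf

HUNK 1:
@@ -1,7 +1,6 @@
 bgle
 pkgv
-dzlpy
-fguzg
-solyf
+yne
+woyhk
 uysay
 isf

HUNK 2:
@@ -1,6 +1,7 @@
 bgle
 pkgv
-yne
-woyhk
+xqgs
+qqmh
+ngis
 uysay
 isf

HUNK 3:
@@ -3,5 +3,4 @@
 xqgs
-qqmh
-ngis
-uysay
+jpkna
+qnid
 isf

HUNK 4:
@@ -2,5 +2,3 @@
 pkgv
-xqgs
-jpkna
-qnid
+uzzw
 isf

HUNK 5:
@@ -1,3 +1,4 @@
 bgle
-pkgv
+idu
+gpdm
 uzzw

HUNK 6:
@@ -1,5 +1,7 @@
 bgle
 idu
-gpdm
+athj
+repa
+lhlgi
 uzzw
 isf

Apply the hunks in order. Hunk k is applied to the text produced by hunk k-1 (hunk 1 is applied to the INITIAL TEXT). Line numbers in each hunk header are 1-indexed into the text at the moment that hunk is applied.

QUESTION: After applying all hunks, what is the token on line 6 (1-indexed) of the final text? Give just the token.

Hunk 1: at line 1 remove [dzlpy,fguzg,solyf] add [yne,woyhk] -> 6 lines: bgle pkgv yne woyhk uysay isf
Hunk 2: at line 1 remove [yne,woyhk] add [xqgs,qqmh,ngis] -> 7 lines: bgle pkgv xqgs qqmh ngis uysay isf
Hunk 3: at line 3 remove [qqmh,ngis,uysay] add [jpkna,qnid] -> 6 lines: bgle pkgv xqgs jpkna qnid isf
Hunk 4: at line 2 remove [xqgs,jpkna,qnid] add [uzzw] -> 4 lines: bgle pkgv uzzw isf
Hunk 5: at line 1 remove [pkgv] add [idu,gpdm] -> 5 lines: bgle idu gpdm uzzw isf
Hunk 6: at line 1 remove [gpdm] add [athj,repa,lhlgi] -> 7 lines: bgle idu athj repa lhlgi uzzw isf
Final line 6: uzzw

Answer: uzzw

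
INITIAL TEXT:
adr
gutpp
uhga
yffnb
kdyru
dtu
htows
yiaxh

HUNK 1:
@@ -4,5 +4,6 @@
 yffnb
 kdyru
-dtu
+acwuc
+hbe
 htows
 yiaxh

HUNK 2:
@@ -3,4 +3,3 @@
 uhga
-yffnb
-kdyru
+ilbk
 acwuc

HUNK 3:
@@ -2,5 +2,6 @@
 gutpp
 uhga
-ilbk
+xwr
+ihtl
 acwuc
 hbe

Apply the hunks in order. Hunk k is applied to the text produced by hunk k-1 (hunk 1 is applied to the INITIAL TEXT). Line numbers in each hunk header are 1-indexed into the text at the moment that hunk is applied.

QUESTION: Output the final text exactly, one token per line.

Answer: adr
gutpp
uhga
xwr
ihtl
acwuc
hbe
htows
yiaxh

Derivation:
Hunk 1: at line 4 remove [dtu] add [acwuc,hbe] -> 9 lines: adr gutpp uhga yffnb kdyru acwuc hbe htows yiaxh
Hunk 2: at line 3 remove [yffnb,kdyru] add [ilbk] -> 8 lines: adr gutpp uhga ilbk acwuc hbe htows yiaxh
Hunk 3: at line 2 remove [ilbk] add [xwr,ihtl] -> 9 lines: adr gutpp uhga xwr ihtl acwuc hbe htows yiaxh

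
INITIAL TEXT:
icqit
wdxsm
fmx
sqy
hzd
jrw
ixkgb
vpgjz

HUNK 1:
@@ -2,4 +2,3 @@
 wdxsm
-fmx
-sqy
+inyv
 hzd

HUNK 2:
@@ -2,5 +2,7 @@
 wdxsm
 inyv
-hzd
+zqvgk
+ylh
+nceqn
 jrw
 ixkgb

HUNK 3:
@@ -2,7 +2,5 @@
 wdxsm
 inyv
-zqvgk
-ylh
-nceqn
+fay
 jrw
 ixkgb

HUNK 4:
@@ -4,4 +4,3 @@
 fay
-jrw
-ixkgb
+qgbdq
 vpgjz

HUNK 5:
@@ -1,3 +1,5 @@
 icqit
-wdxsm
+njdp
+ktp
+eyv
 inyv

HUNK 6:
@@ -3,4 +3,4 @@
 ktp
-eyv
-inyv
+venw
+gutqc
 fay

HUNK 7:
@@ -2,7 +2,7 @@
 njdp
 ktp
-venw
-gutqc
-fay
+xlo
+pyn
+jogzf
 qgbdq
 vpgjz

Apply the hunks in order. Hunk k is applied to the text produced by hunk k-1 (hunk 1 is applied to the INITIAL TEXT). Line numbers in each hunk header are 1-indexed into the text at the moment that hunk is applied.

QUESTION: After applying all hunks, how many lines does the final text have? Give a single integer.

Answer: 8

Derivation:
Hunk 1: at line 2 remove [fmx,sqy] add [inyv] -> 7 lines: icqit wdxsm inyv hzd jrw ixkgb vpgjz
Hunk 2: at line 2 remove [hzd] add [zqvgk,ylh,nceqn] -> 9 lines: icqit wdxsm inyv zqvgk ylh nceqn jrw ixkgb vpgjz
Hunk 3: at line 2 remove [zqvgk,ylh,nceqn] add [fay] -> 7 lines: icqit wdxsm inyv fay jrw ixkgb vpgjz
Hunk 4: at line 4 remove [jrw,ixkgb] add [qgbdq] -> 6 lines: icqit wdxsm inyv fay qgbdq vpgjz
Hunk 5: at line 1 remove [wdxsm] add [njdp,ktp,eyv] -> 8 lines: icqit njdp ktp eyv inyv fay qgbdq vpgjz
Hunk 6: at line 3 remove [eyv,inyv] add [venw,gutqc] -> 8 lines: icqit njdp ktp venw gutqc fay qgbdq vpgjz
Hunk 7: at line 2 remove [venw,gutqc,fay] add [xlo,pyn,jogzf] -> 8 lines: icqit njdp ktp xlo pyn jogzf qgbdq vpgjz
Final line count: 8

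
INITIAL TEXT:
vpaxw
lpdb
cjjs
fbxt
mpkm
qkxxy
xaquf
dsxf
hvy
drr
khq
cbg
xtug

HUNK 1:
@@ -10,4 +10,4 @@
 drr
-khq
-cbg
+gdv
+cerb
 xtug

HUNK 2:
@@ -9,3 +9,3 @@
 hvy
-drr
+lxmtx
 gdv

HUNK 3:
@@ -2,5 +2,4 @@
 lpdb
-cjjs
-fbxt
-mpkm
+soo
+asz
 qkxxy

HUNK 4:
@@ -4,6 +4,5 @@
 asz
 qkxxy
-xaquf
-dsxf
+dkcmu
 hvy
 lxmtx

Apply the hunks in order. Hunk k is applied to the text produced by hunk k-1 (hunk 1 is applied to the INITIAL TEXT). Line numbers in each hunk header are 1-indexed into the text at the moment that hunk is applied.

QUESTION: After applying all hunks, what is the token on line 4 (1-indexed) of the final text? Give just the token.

Answer: asz

Derivation:
Hunk 1: at line 10 remove [khq,cbg] add [gdv,cerb] -> 13 lines: vpaxw lpdb cjjs fbxt mpkm qkxxy xaquf dsxf hvy drr gdv cerb xtug
Hunk 2: at line 9 remove [drr] add [lxmtx] -> 13 lines: vpaxw lpdb cjjs fbxt mpkm qkxxy xaquf dsxf hvy lxmtx gdv cerb xtug
Hunk 3: at line 2 remove [cjjs,fbxt,mpkm] add [soo,asz] -> 12 lines: vpaxw lpdb soo asz qkxxy xaquf dsxf hvy lxmtx gdv cerb xtug
Hunk 4: at line 4 remove [xaquf,dsxf] add [dkcmu] -> 11 lines: vpaxw lpdb soo asz qkxxy dkcmu hvy lxmtx gdv cerb xtug
Final line 4: asz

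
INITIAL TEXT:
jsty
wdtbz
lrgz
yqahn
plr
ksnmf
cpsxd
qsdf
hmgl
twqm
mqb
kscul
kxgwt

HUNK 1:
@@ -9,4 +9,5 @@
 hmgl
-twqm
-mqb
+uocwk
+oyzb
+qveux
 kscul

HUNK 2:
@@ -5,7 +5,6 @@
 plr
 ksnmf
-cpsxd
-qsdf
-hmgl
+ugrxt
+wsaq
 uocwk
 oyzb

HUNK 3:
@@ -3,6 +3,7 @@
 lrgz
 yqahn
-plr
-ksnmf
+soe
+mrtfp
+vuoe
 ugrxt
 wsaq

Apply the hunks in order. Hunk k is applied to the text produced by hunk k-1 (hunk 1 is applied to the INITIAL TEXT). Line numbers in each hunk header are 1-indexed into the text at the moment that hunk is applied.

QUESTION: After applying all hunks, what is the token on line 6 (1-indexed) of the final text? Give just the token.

Answer: mrtfp

Derivation:
Hunk 1: at line 9 remove [twqm,mqb] add [uocwk,oyzb,qveux] -> 14 lines: jsty wdtbz lrgz yqahn plr ksnmf cpsxd qsdf hmgl uocwk oyzb qveux kscul kxgwt
Hunk 2: at line 5 remove [cpsxd,qsdf,hmgl] add [ugrxt,wsaq] -> 13 lines: jsty wdtbz lrgz yqahn plr ksnmf ugrxt wsaq uocwk oyzb qveux kscul kxgwt
Hunk 3: at line 3 remove [plr,ksnmf] add [soe,mrtfp,vuoe] -> 14 lines: jsty wdtbz lrgz yqahn soe mrtfp vuoe ugrxt wsaq uocwk oyzb qveux kscul kxgwt
Final line 6: mrtfp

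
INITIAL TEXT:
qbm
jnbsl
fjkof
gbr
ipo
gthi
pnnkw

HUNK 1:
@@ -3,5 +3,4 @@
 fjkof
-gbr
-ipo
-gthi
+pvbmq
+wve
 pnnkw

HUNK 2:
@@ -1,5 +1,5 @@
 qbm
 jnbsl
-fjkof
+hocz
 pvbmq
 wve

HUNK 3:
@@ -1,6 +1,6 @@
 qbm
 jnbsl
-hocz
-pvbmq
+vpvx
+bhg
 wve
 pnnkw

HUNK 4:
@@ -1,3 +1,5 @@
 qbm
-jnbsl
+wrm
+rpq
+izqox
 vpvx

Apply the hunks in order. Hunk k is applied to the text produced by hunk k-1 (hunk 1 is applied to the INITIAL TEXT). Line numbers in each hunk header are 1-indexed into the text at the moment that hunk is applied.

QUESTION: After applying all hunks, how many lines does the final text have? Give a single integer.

Hunk 1: at line 3 remove [gbr,ipo,gthi] add [pvbmq,wve] -> 6 lines: qbm jnbsl fjkof pvbmq wve pnnkw
Hunk 2: at line 1 remove [fjkof] add [hocz] -> 6 lines: qbm jnbsl hocz pvbmq wve pnnkw
Hunk 3: at line 1 remove [hocz,pvbmq] add [vpvx,bhg] -> 6 lines: qbm jnbsl vpvx bhg wve pnnkw
Hunk 4: at line 1 remove [jnbsl] add [wrm,rpq,izqox] -> 8 lines: qbm wrm rpq izqox vpvx bhg wve pnnkw
Final line count: 8

Answer: 8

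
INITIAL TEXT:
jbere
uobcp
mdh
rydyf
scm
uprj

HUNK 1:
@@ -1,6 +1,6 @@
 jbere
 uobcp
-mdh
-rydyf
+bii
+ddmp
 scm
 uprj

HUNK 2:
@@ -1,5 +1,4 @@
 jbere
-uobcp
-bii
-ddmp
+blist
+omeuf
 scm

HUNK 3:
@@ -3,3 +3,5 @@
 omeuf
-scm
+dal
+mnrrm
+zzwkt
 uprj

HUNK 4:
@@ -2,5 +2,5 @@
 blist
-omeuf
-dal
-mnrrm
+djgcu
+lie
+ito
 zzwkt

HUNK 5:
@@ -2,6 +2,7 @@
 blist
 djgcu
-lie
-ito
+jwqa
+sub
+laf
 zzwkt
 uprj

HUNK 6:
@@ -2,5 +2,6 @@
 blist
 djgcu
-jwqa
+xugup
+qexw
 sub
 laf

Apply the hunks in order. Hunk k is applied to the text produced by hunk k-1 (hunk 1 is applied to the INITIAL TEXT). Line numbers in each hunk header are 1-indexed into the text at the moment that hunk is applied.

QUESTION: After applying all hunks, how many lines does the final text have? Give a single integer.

Hunk 1: at line 1 remove [mdh,rydyf] add [bii,ddmp] -> 6 lines: jbere uobcp bii ddmp scm uprj
Hunk 2: at line 1 remove [uobcp,bii,ddmp] add [blist,omeuf] -> 5 lines: jbere blist omeuf scm uprj
Hunk 3: at line 3 remove [scm] add [dal,mnrrm,zzwkt] -> 7 lines: jbere blist omeuf dal mnrrm zzwkt uprj
Hunk 4: at line 2 remove [omeuf,dal,mnrrm] add [djgcu,lie,ito] -> 7 lines: jbere blist djgcu lie ito zzwkt uprj
Hunk 5: at line 2 remove [lie,ito] add [jwqa,sub,laf] -> 8 lines: jbere blist djgcu jwqa sub laf zzwkt uprj
Hunk 6: at line 2 remove [jwqa] add [xugup,qexw] -> 9 lines: jbere blist djgcu xugup qexw sub laf zzwkt uprj
Final line count: 9

Answer: 9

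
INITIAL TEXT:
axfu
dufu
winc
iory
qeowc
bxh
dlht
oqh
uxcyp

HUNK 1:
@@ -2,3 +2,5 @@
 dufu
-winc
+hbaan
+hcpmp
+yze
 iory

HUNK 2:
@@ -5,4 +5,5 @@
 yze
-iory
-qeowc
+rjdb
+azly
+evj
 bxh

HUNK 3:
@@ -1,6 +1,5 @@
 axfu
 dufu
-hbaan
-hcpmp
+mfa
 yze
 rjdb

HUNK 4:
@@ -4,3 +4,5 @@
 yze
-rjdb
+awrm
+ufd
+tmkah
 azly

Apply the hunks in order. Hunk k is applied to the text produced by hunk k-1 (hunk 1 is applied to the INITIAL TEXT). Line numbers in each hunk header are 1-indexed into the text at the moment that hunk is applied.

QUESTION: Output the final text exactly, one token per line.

Answer: axfu
dufu
mfa
yze
awrm
ufd
tmkah
azly
evj
bxh
dlht
oqh
uxcyp

Derivation:
Hunk 1: at line 2 remove [winc] add [hbaan,hcpmp,yze] -> 11 lines: axfu dufu hbaan hcpmp yze iory qeowc bxh dlht oqh uxcyp
Hunk 2: at line 5 remove [iory,qeowc] add [rjdb,azly,evj] -> 12 lines: axfu dufu hbaan hcpmp yze rjdb azly evj bxh dlht oqh uxcyp
Hunk 3: at line 1 remove [hbaan,hcpmp] add [mfa] -> 11 lines: axfu dufu mfa yze rjdb azly evj bxh dlht oqh uxcyp
Hunk 4: at line 4 remove [rjdb] add [awrm,ufd,tmkah] -> 13 lines: axfu dufu mfa yze awrm ufd tmkah azly evj bxh dlht oqh uxcyp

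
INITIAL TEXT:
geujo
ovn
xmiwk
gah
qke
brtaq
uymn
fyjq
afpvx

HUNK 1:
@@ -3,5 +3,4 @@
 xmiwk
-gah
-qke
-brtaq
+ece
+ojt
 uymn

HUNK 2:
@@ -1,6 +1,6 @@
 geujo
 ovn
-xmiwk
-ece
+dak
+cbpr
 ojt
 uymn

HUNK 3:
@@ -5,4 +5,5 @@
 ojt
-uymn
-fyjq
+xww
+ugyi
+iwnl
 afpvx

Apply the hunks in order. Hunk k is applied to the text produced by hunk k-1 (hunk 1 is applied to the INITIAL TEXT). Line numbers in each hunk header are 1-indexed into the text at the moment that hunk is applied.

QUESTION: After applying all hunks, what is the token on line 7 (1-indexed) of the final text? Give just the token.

Hunk 1: at line 3 remove [gah,qke,brtaq] add [ece,ojt] -> 8 lines: geujo ovn xmiwk ece ojt uymn fyjq afpvx
Hunk 2: at line 1 remove [xmiwk,ece] add [dak,cbpr] -> 8 lines: geujo ovn dak cbpr ojt uymn fyjq afpvx
Hunk 3: at line 5 remove [uymn,fyjq] add [xww,ugyi,iwnl] -> 9 lines: geujo ovn dak cbpr ojt xww ugyi iwnl afpvx
Final line 7: ugyi

Answer: ugyi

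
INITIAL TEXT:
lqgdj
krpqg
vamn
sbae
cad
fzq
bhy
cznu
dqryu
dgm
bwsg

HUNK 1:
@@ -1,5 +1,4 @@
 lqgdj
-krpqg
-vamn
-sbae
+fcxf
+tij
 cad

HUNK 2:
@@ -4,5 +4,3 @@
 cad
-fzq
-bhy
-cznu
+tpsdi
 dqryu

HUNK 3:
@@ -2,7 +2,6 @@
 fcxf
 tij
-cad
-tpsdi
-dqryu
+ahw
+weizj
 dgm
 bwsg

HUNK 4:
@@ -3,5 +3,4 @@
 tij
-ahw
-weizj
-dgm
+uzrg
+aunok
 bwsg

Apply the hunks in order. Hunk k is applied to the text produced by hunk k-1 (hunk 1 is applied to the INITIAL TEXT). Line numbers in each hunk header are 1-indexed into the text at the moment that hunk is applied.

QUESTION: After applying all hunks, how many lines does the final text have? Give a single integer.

Hunk 1: at line 1 remove [krpqg,vamn,sbae] add [fcxf,tij] -> 10 lines: lqgdj fcxf tij cad fzq bhy cznu dqryu dgm bwsg
Hunk 2: at line 4 remove [fzq,bhy,cznu] add [tpsdi] -> 8 lines: lqgdj fcxf tij cad tpsdi dqryu dgm bwsg
Hunk 3: at line 2 remove [cad,tpsdi,dqryu] add [ahw,weizj] -> 7 lines: lqgdj fcxf tij ahw weizj dgm bwsg
Hunk 4: at line 3 remove [ahw,weizj,dgm] add [uzrg,aunok] -> 6 lines: lqgdj fcxf tij uzrg aunok bwsg
Final line count: 6

Answer: 6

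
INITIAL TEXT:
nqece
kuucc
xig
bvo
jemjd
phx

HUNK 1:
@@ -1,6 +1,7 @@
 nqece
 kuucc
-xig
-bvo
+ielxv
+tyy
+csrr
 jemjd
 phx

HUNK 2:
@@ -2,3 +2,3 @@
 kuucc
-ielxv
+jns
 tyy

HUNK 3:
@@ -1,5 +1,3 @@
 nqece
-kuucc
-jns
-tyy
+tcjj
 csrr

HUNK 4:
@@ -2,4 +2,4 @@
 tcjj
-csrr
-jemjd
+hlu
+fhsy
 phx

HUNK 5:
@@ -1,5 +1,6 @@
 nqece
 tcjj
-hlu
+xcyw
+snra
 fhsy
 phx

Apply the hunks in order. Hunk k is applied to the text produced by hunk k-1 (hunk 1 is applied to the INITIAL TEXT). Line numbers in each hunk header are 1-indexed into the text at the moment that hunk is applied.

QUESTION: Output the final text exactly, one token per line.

Hunk 1: at line 1 remove [xig,bvo] add [ielxv,tyy,csrr] -> 7 lines: nqece kuucc ielxv tyy csrr jemjd phx
Hunk 2: at line 2 remove [ielxv] add [jns] -> 7 lines: nqece kuucc jns tyy csrr jemjd phx
Hunk 3: at line 1 remove [kuucc,jns,tyy] add [tcjj] -> 5 lines: nqece tcjj csrr jemjd phx
Hunk 4: at line 2 remove [csrr,jemjd] add [hlu,fhsy] -> 5 lines: nqece tcjj hlu fhsy phx
Hunk 5: at line 1 remove [hlu] add [xcyw,snra] -> 6 lines: nqece tcjj xcyw snra fhsy phx

Answer: nqece
tcjj
xcyw
snra
fhsy
phx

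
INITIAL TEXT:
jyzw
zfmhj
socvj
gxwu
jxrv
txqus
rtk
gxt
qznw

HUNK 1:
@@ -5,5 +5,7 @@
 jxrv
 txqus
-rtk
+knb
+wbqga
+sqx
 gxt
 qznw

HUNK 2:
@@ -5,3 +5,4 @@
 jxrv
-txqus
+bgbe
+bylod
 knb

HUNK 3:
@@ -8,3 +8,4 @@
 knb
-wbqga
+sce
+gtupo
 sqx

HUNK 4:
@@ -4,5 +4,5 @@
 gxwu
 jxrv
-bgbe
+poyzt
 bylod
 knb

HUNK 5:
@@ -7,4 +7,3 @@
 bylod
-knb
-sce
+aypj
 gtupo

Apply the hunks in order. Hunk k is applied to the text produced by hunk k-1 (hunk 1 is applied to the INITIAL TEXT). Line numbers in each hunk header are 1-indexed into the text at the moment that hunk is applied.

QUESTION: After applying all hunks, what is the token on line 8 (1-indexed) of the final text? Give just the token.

Hunk 1: at line 5 remove [rtk] add [knb,wbqga,sqx] -> 11 lines: jyzw zfmhj socvj gxwu jxrv txqus knb wbqga sqx gxt qznw
Hunk 2: at line 5 remove [txqus] add [bgbe,bylod] -> 12 lines: jyzw zfmhj socvj gxwu jxrv bgbe bylod knb wbqga sqx gxt qznw
Hunk 3: at line 8 remove [wbqga] add [sce,gtupo] -> 13 lines: jyzw zfmhj socvj gxwu jxrv bgbe bylod knb sce gtupo sqx gxt qznw
Hunk 4: at line 4 remove [bgbe] add [poyzt] -> 13 lines: jyzw zfmhj socvj gxwu jxrv poyzt bylod knb sce gtupo sqx gxt qznw
Hunk 5: at line 7 remove [knb,sce] add [aypj] -> 12 lines: jyzw zfmhj socvj gxwu jxrv poyzt bylod aypj gtupo sqx gxt qznw
Final line 8: aypj

Answer: aypj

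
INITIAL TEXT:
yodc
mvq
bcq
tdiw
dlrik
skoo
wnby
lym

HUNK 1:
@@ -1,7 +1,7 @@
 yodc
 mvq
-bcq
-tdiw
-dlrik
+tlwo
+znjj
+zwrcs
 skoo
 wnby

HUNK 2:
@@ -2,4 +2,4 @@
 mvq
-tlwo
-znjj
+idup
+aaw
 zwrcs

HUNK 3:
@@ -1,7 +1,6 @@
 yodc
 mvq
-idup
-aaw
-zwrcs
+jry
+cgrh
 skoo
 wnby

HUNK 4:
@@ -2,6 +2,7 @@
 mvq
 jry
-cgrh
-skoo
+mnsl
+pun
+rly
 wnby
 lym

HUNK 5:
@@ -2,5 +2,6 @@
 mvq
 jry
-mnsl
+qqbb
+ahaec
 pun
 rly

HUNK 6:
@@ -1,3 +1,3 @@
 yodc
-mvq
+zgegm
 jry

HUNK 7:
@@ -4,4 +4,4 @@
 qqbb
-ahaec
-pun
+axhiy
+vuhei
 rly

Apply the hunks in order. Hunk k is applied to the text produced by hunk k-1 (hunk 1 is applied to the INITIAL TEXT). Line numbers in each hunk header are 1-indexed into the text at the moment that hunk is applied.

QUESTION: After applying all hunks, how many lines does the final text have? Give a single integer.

Answer: 9

Derivation:
Hunk 1: at line 1 remove [bcq,tdiw,dlrik] add [tlwo,znjj,zwrcs] -> 8 lines: yodc mvq tlwo znjj zwrcs skoo wnby lym
Hunk 2: at line 2 remove [tlwo,znjj] add [idup,aaw] -> 8 lines: yodc mvq idup aaw zwrcs skoo wnby lym
Hunk 3: at line 1 remove [idup,aaw,zwrcs] add [jry,cgrh] -> 7 lines: yodc mvq jry cgrh skoo wnby lym
Hunk 4: at line 2 remove [cgrh,skoo] add [mnsl,pun,rly] -> 8 lines: yodc mvq jry mnsl pun rly wnby lym
Hunk 5: at line 2 remove [mnsl] add [qqbb,ahaec] -> 9 lines: yodc mvq jry qqbb ahaec pun rly wnby lym
Hunk 6: at line 1 remove [mvq] add [zgegm] -> 9 lines: yodc zgegm jry qqbb ahaec pun rly wnby lym
Hunk 7: at line 4 remove [ahaec,pun] add [axhiy,vuhei] -> 9 lines: yodc zgegm jry qqbb axhiy vuhei rly wnby lym
Final line count: 9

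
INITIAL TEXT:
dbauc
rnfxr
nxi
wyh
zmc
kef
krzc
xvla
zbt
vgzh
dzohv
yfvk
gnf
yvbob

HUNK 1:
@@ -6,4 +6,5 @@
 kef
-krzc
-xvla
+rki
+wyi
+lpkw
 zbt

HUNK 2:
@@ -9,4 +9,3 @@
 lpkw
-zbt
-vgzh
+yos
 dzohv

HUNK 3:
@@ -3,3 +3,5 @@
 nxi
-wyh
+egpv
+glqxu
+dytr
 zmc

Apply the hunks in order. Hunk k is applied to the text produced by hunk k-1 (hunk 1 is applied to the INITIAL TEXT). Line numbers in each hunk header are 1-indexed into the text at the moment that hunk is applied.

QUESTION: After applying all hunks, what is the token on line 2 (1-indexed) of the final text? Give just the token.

Answer: rnfxr

Derivation:
Hunk 1: at line 6 remove [krzc,xvla] add [rki,wyi,lpkw] -> 15 lines: dbauc rnfxr nxi wyh zmc kef rki wyi lpkw zbt vgzh dzohv yfvk gnf yvbob
Hunk 2: at line 9 remove [zbt,vgzh] add [yos] -> 14 lines: dbauc rnfxr nxi wyh zmc kef rki wyi lpkw yos dzohv yfvk gnf yvbob
Hunk 3: at line 3 remove [wyh] add [egpv,glqxu,dytr] -> 16 lines: dbauc rnfxr nxi egpv glqxu dytr zmc kef rki wyi lpkw yos dzohv yfvk gnf yvbob
Final line 2: rnfxr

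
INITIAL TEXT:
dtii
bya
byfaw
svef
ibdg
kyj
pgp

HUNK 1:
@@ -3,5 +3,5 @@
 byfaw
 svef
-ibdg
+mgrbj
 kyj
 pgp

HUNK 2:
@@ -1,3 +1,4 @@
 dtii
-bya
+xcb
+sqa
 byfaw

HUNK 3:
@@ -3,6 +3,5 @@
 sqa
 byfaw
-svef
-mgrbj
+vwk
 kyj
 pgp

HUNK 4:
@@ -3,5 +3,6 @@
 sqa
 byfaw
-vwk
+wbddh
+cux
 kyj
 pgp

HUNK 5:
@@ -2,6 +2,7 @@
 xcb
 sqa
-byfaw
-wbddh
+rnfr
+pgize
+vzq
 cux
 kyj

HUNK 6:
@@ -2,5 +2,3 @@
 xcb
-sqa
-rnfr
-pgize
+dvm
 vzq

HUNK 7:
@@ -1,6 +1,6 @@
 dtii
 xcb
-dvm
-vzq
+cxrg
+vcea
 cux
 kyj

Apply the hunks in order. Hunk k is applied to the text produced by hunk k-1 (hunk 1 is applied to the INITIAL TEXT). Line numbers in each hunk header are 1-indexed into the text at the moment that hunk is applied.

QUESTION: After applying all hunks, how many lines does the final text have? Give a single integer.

Hunk 1: at line 3 remove [ibdg] add [mgrbj] -> 7 lines: dtii bya byfaw svef mgrbj kyj pgp
Hunk 2: at line 1 remove [bya] add [xcb,sqa] -> 8 lines: dtii xcb sqa byfaw svef mgrbj kyj pgp
Hunk 3: at line 3 remove [svef,mgrbj] add [vwk] -> 7 lines: dtii xcb sqa byfaw vwk kyj pgp
Hunk 4: at line 3 remove [vwk] add [wbddh,cux] -> 8 lines: dtii xcb sqa byfaw wbddh cux kyj pgp
Hunk 5: at line 2 remove [byfaw,wbddh] add [rnfr,pgize,vzq] -> 9 lines: dtii xcb sqa rnfr pgize vzq cux kyj pgp
Hunk 6: at line 2 remove [sqa,rnfr,pgize] add [dvm] -> 7 lines: dtii xcb dvm vzq cux kyj pgp
Hunk 7: at line 1 remove [dvm,vzq] add [cxrg,vcea] -> 7 lines: dtii xcb cxrg vcea cux kyj pgp
Final line count: 7

Answer: 7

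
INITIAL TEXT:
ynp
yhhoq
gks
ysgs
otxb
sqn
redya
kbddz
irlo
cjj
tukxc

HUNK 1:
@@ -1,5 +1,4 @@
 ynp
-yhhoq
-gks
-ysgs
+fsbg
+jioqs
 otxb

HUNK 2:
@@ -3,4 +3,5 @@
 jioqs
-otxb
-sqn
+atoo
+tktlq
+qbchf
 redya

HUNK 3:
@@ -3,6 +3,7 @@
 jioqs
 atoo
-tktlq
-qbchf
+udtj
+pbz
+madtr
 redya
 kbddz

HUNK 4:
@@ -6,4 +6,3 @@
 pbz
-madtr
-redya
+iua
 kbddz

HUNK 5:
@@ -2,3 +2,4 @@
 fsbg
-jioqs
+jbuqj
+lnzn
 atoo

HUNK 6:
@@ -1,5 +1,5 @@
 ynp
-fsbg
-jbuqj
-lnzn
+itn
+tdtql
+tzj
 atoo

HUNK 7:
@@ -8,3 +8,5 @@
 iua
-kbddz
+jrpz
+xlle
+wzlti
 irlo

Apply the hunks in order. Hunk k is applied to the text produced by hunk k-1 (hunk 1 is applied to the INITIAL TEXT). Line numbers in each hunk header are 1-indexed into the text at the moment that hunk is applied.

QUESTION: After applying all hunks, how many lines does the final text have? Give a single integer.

Hunk 1: at line 1 remove [yhhoq,gks,ysgs] add [fsbg,jioqs] -> 10 lines: ynp fsbg jioqs otxb sqn redya kbddz irlo cjj tukxc
Hunk 2: at line 3 remove [otxb,sqn] add [atoo,tktlq,qbchf] -> 11 lines: ynp fsbg jioqs atoo tktlq qbchf redya kbddz irlo cjj tukxc
Hunk 3: at line 3 remove [tktlq,qbchf] add [udtj,pbz,madtr] -> 12 lines: ynp fsbg jioqs atoo udtj pbz madtr redya kbddz irlo cjj tukxc
Hunk 4: at line 6 remove [madtr,redya] add [iua] -> 11 lines: ynp fsbg jioqs atoo udtj pbz iua kbddz irlo cjj tukxc
Hunk 5: at line 2 remove [jioqs] add [jbuqj,lnzn] -> 12 lines: ynp fsbg jbuqj lnzn atoo udtj pbz iua kbddz irlo cjj tukxc
Hunk 6: at line 1 remove [fsbg,jbuqj,lnzn] add [itn,tdtql,tzj] -> 12 lines: ynp itn tdtql tzj atoo udtj pbz iua kbddz irlo cjj tukxc
Hunk 7: at line 8 remove [kbddz] add [jrpz,xlle,wzlti] -> 14 lines: ynp itn tdtql tzj atoo udtj pbz iua jrpz xlle wzlti irlo cjj tukxc
Final line count: 14

Answer: 14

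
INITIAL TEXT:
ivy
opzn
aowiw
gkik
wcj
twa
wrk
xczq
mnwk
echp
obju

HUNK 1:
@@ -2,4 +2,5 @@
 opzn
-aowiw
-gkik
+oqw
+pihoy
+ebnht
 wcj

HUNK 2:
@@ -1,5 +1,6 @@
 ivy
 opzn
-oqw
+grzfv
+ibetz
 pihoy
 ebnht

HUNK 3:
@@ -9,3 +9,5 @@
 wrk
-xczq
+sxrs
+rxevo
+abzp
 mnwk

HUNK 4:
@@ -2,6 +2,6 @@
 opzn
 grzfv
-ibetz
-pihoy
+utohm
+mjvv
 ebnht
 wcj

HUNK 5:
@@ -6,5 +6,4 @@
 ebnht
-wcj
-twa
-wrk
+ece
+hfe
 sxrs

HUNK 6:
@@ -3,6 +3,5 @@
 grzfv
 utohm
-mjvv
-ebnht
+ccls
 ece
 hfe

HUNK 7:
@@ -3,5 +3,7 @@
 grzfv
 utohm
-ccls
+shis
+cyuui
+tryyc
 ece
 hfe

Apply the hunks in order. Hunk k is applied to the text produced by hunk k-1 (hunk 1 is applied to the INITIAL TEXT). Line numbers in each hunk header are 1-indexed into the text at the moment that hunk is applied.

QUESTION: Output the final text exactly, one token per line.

Answer: ivy
opzn
grzfv
utohm
shis
cyuui
tryyc
ece
hfe
sxrs
rxevo
abzp
mnwk
echp
obju

Derivation:
Hunk 1: at line 2 remove [aowiw,gkik] add [oqw,pihoy,ebnht] -> 12 lines: ivy opzn oqw pihoy ebnht wcj twa wrk xczq mnwk echp obju
Hunk 2: at line 1 remove [oqw] add [grzfv,ibetz] -> 13 lines: ivy opzn grzfv ibetz pihoy ebnht wcj twa wrk xczq mnwk echp obju
Hunk 3: at line 9 remove [xczq] add [sxrs,rxevo,abzp] -> 15 lines: ivy opzn grzfv ibetz pihoy ebnht wcj twa wrk sxrs rxevo abzp mnwk echp obju
Hunk 4: at line 2 remove [ibetz,pihoy] add [utohm,mjvv] -> 15 lines: ivy opzn grzfv utohm mjvv ebnht wcj twa wrk sxrs rxevo abzp mnwk echp obju
Hunk 5: at line 6 remove [wcj,twa,wrk] add [ece,hfe] -> 14 lines: ivy opzn grzfv utohm mjvv ebnht ece hfe sxrs rxevo abzp mnwk echp obju
Hunk 6: at line 3 remove [mjvv,ebnht] add [ccls] -> 13 lines: ivy opzn grzfv utohm ccls ece hfe sxrs rxevo abzp mnwk echp obju
Hunk 7: at line 3 remove [ccls] add [shis,cyuui,tryyc] -> 15 lines: ivy opzn grzfv utohm shis cyuui tryyc ece hfe sxrs rxevo abzp mnwk echp obju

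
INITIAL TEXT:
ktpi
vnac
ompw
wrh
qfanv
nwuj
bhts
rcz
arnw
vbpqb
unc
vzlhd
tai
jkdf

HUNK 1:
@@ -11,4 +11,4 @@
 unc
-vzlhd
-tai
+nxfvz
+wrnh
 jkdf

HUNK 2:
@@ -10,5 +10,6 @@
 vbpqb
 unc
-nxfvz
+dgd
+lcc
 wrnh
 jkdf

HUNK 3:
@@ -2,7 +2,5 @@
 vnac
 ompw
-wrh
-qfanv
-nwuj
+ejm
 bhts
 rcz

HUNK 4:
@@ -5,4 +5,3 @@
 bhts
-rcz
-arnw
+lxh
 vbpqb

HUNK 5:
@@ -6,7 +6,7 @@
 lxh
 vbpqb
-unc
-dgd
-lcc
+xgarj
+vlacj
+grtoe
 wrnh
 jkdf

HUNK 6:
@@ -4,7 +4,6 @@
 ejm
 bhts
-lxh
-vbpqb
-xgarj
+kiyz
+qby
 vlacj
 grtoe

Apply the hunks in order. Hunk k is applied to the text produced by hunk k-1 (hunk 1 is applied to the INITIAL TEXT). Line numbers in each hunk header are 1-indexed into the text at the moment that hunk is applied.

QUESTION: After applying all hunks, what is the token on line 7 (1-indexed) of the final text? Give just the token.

Hunk 1: at line 11 remove [vzlhd,tai] add [nxfvz,wrnh] -> 14 lines: ktpi vnac ompw wrh qfanv nwuj bhts rcz arnw vbpqb unc nxfvz wrnh jkdf
Hunk 2: at line 10 remove [nxfvz] add [dgd,lcc] -> 15 lines: ktpi vnac ompw wrh qfanv nwuj bhts rcz arnw vbpqb unc dgd lcc wrnh jkdf
Hunk 3: at line 2 remove [wrh,qfanv,nwuj] add [ejm] -> 13 lines: ktpi vnac ompw ejm bhts rcz arnw vbpqb unc dgd lcc wrnh jkdf
Hunk 4: at line 5 remove [rcz,arnw] add [lxh] -> 12 lines: ktpi vnac ompw ejm bhts lxh vbpqb unc dgd lcc wrnh jkdf
Hunk 5: at line 6 remove [unc,dgd,lcc] add [xgarj,vlacj,grtoe] -> 12 lines: ktpi vnac ompw ejm bhts lxh vbpqb xgarj vlacj grtoe wrnh jkdf
Hunk 6: at line 4 remove [lxh,vbpqb,xgarj] add [kiyz,qby] -> 11 lines: ktpi vnac ompw ejm bhts kiyz qby vlacj grtoe wrnh jkdf
Final line 7: qby

Answer: qby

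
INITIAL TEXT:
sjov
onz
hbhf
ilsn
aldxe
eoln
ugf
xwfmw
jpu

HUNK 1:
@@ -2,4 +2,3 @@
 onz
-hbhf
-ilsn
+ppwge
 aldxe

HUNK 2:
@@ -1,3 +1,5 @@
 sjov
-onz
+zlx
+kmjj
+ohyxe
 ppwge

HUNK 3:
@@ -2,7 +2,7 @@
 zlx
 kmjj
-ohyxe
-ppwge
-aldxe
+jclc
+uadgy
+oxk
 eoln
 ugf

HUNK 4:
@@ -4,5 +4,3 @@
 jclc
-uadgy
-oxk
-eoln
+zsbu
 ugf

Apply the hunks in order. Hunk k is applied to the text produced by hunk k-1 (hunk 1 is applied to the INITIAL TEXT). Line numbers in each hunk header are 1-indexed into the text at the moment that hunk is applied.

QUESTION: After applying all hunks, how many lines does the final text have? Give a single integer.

Hunk 1: at line 2 remove [hbhf,ilsn] add [ppwge] -> 8 lines: sjov onz ppwge aldxe eoln ugf xwfmw jpu
Hunk 2: at line 1 remove [onz] add [zlx,kmjj,ohyxe] -> 10 lines: sjov zlx kmjj ohyxe ppwge aldxe eoln ugf xwfmw jpu
Hunk 3: at line 2 remove [ohyxe,ppwge,aldxe] add [jclc,uadgy,oxk] -> 10 lines: sjov zlx kmjj jclc uadgy oxk eoln ugf xwfmw jpu
Hunk 4: at line 4 remove [uadgy,oxk,eoln] add [zsbu] -> 8 lines: sjov zlx kmjj jclc zsbu ugf xwfmw jpu
Final line count: 8

Answer: 8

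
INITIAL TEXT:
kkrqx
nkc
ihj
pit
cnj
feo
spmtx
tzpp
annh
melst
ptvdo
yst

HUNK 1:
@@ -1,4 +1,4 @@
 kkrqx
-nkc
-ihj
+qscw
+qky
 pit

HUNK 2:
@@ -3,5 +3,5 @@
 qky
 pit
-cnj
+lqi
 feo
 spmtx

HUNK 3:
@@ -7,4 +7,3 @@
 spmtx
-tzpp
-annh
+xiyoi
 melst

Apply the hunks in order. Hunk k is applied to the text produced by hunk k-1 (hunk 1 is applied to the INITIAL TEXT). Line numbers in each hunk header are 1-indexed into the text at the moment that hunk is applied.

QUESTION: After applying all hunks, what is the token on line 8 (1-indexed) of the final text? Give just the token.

Answer: xiyoi

Derivation:
Hunk 1: at line 1 remove [nkc,ihj] add [qscw,qky] -> 12 lines: kkrqx qscw qky pit cnj feo spmtx tzpp annh melst ptvdo yst
Hunk 2: at line 3 remove [cnj] add [lqi] -> 12 lines: kkrqx qscw qky pit lqi feo spmtx tzpp annh melst ptvdo yst
Hunk 3: at line 7 remove [tzpp,annh] add [xiyoi] -> 11 lines: kkrqx qscw qky pit lqi feo spmtx xiyoi melst ptvdo yst
Final line 8: xiyoi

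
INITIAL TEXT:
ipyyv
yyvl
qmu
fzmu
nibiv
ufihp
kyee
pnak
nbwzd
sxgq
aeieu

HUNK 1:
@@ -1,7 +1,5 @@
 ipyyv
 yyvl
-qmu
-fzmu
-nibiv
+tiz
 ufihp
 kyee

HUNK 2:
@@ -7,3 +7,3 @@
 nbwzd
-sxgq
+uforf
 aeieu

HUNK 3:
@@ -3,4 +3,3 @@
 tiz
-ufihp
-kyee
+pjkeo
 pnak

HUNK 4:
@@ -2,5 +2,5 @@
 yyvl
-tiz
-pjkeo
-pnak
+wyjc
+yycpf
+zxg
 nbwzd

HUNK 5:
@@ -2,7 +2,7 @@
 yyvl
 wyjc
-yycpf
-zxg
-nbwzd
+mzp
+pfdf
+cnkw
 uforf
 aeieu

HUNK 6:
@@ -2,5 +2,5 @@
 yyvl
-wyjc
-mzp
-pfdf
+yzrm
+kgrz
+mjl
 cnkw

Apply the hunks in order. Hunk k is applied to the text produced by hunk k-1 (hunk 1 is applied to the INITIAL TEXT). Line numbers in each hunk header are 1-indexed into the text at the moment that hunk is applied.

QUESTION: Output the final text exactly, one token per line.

Hunk 1: at line 1 remove [qmu,fzmu,nibiv] add [tiz] -> 9 lines: ipyyv yyvl tiz ufihp kyee pnak nbwzd sxgq aeieu
Hunk 2: at line 7 remove [sxgq] add [uforf] -> 9 lines: ipyyv yyvl tiz ufihp kyee pnak nbwzd uforf aeieu
Hunk 3: at line 3 remove [ufihp,kyee] add [pjkeo] -> 8 lines: ipyyv yyvl tiz pjkeo pnak nbwzd uforf aeieu
Hunk 4: at line 2 remove [tiz,pjkeo,pnak] add [wyjc,yycpf,zxg] -> 8 lines: ipyyv yyvl wyjc yycpf zxg nbwzd uforf aeieu
Hunk 5: at line 2 remove [yycpf,zxg,nbwzd] add [mzp,pfdf,cnkw] -> 8 lines: ipyyv yyvl wyjc mzp pfdf cnkw uforf aeieu
Hunk 6: at line 2 remove [wyjc,mzp,pfdf] add [yzrm,kgrz,mjl] -> 8 lines: ipyyv yyvl yzrm kgrz mjl cnkw uforf aeieu

Answer: ipyyv
yyvl
yzrm
kgrz
mjl
cnkw
uforf
aeieu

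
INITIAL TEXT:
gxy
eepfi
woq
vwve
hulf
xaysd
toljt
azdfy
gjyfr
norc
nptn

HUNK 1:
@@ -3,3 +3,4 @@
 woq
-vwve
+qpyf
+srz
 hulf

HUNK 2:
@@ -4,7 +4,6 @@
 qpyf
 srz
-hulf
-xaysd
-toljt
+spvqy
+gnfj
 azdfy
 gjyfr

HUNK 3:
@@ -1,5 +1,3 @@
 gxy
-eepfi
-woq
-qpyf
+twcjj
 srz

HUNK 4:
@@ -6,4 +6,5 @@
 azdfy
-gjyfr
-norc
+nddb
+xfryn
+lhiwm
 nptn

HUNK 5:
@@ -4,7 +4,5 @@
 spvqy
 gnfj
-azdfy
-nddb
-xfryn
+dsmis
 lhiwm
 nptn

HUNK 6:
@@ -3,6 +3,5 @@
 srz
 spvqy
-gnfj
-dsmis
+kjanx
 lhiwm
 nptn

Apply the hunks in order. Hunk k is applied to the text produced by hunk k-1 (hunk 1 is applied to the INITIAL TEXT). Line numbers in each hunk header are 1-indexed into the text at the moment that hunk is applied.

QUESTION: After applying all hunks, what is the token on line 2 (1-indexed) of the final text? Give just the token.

Answer: twcjj

Derivation:
Hunk 1: at line 3 remove [vwve] add [qpyf,srz] -> 12 lines: gxy eepfi woq qpyf srz hulf xaysd toljt azdfy gjyfr norc nptn
Hunk 2: at line 4 remove [hulf,xaysd,toljt] add [spvqy,gnfj] -> 11 lines: gxy eepfi woq qpyf srz spvqy gnfj azdfy gjyfr norc nptn
Hunk 3: at line 1 remove [eepfi,woq,qpyf] add [twcjj] -> 9 lines: gxy twcjj srz spvqy gnfj azdfy gjyfr norc nptn
Hunk 4: at line 6 remove [gjyfr,norc] add [nddb,xfryn,lhiwm] -> 10 lines: gxy twcjj srz spvqy gnfj azdfy nddb xfryn lhiwm nptn
Hunk 5: at line 4 remove [azdfy,nddb,xfryn] add [dsmis] -> 8 lines: gxy twcjj srz spvqy gnfj dsmis lhiwm nptn
Hunk 6: at line 3 remove [gnfj,dsmis] add [kjanx] -> 7 lines: gxy twcjj srz spvqy kjanx lhiwm nptn
Final line 2: twcjj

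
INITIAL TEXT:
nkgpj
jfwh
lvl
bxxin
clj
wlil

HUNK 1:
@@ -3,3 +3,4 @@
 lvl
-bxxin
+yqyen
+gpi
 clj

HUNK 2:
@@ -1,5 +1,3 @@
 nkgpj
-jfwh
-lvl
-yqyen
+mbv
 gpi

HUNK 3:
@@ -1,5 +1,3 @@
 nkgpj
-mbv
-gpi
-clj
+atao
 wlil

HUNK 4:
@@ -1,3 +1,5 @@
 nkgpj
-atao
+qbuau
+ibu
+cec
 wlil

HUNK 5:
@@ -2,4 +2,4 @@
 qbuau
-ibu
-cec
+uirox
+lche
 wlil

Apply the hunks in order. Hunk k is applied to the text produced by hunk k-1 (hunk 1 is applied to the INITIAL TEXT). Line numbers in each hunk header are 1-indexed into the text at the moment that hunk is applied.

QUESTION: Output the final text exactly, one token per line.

Hunk 1: at line 3 remove [bxxin] add [yqyen,gpi] -> 7 lines: nkgpj jfwh lvl yqyen gpi clj wlil
Hunk 2: at line 1 remove [jfwh,lvl,yqyen] add [mbv] -> 5 lines: nkgpj mbv gpi clj wlil
Hunk 3: at line 1 remove [mbv,gpi,clj] add [atao] -> 3 lines: nkgpj atao wlil
Hunk 4: at line 1 remove [atao] add [qbuau,ibu,cec] -> 5 lines: nkgpj qbuau ibu cec wlil
Hunk 5: at line 2 remove [ibu,cec] add [uirox,lche] -> 5 lines: nkgpj qbuau uirox lche wlil

Answer: nkgpj
qbuau
uirox
lche
wlil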